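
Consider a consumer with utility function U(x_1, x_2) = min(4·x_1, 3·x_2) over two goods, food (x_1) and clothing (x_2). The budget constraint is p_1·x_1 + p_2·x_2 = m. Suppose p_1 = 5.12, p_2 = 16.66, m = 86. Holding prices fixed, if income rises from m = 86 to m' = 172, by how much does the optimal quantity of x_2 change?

Δx_2* = 4.1951

With perfect complements, no substitution: consume in ratio x_1:x_2 = 3:4.
Budget: p_1·x_1 + p_2·(4/3)·x_1 = m, so (3·p_1 + 4·p_2)·x_1 = 3·m.
Demand: x_1*(p_1,p_2,m) = 3·m/(3·p_1 + 4·p_2), x_2* = 4·m/(3·p_1 + 4·p_2).
Here 3·5.12 + 4·16.66 = 82, giving x_2* = 4.1951.
At m' = 172: x_2* = 8.3902. Change: 8.3902 − 4.1951 = 4.1951.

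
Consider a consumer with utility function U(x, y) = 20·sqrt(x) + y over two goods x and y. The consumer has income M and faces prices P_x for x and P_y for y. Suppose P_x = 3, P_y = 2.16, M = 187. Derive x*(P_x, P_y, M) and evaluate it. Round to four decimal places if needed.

MU_x = 10/√x, MU_y = 1. Tangency: 10/√x = P_x/P_y.
Thus x* = (10·P_y/P_x)² — independent of M — with the rest of income spent on y.
Plugging in: x* = (10·2.16/3)² = 51.84.

x* = 51.84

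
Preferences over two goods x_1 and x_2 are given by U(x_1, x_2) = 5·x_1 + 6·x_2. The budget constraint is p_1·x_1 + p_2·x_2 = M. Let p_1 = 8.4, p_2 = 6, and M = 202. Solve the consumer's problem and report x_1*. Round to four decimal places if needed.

Perfect substitutes: compare marginal utility per dollar. 5/p_1 vs 6/p_2 → 0.5952 vs 1.
x_2 gives more utility per dollar, so spend all income on x_2: x_2* = M/p_2, x_1* = 0.
Numerically: x_1* = 0, x_2* = 33.6667.

x_1* = 0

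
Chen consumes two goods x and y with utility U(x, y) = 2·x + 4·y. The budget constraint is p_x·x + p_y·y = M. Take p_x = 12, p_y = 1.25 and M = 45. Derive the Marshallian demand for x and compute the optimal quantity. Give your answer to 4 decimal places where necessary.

Perfect substitutes: compare marginal utility per dollar. 2/p_x vs 4/p_y → 0.1667 vs 3.2.
y gives more utility per dollar, so spend all income on y: y* = M/p_y, x* = 0.
Numerically: x* = 0, y* = 36.

x* = 0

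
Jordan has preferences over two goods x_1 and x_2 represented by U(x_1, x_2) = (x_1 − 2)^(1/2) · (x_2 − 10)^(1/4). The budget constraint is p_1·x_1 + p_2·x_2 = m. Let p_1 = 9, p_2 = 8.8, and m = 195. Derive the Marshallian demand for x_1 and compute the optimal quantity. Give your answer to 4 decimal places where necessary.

x_1* = 8.5926

MRS = 2·(x_2−10)/(x_1−2). Tangency with p_1/p_2 gives x_2−10 = (1/2)·(p_1/p_2)·(x_1−2).
Substituting into the budget: x_1* = 2 + 2/3·(m − 2·p_1 − 10·p_2)/p_1, and x_2* = 10 + 1/3·(…)/p_2.
Discretionary income = 195 − 2·9 − 10·8.8 = 89; x_1* = 2 + 2/3·89/9 = 8.5926.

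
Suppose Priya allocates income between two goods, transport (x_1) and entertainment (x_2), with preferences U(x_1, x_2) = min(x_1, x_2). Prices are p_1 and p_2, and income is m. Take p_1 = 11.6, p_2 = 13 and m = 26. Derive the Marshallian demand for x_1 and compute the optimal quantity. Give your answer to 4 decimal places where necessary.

With perfect complements, no substitution: consume in ratio x_1:x_2 = 1:1.
Budget: p_1·x_1 + p_2·x_1 = m, so (p_1 + p_2)·x_1 = m.
Demand: x_1*(p_1,p_2,m) = m/(p_1 + p_2), x_2* = m/(p_1 + p_2).
Here 11.6 + 13 = 24.6, giving x_1* = 1.0569.

x_1* = 1.0569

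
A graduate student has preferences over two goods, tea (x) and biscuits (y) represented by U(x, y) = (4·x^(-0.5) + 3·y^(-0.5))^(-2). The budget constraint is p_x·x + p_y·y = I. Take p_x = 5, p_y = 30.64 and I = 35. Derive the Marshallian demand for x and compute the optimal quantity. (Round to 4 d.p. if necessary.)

MRS = MU_x/MU_y = (4/3)·(y/x)^(1.5). Set equal to p_x/p_y.
Solve for the ratio: y/x = [(3/4)·p_x/p_y]^(2/3).
With the ratio pinned down, the budget gives x* = I/(p_x + p_y·(y/x)) and y* = (y/x)·x*.
Numerically y/x = 0.246506, so x* = 35/(5 + 30.64·0.246506) = 2.7882.

x* = 2.7882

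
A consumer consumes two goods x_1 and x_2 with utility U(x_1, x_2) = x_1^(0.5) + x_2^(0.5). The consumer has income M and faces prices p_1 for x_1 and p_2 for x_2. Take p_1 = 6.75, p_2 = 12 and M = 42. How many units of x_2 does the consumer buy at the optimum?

x_2* = 1.26

MU_x_1 ∝ x_1^(-0.5), MU_x_2 ∝ x_2^(-0.5), so MRS = (x_2/x_1)^(0.5) = p_1/p_2.
Hence x_2/x_1 = (p_1/p_2)^(1/(0.5)), i.e. raised to the 2 power.
With the ratio pinned down, the budget gives x_1* = M/(p_1 + p_2·(x_2/x_1)) and x_2* = (x_2/x_1)·x_1*.
Numerically x_2/x_1 = 0.316406, so x_1* = 42/(6.75 + 12·0.316406) = 3.9822 and x_2* = 0.316406·3.9822 = 1.26.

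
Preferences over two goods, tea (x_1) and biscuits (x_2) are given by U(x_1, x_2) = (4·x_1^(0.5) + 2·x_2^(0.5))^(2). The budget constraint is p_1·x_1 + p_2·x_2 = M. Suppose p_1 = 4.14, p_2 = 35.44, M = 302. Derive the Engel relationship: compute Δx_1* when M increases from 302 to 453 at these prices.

From the CES first-order condition, 2·(x_2/x_1)^(0.5) = p_1/p_2.
Hence x_2/x_1 = ((1/2)·p_1/p_2)^(1/(0.5)), i.e. raised to the 2 power.
Substitute x_2 = (x_2/x_1)·x_1 into the budget: x_1* = M/(p_1 + p_2·(x_2/x_1)).
Numerically x_2/x_1 = 0.003412, so x_1* = 302/(4.14 + 35.44·0.003412) = 70.8769.
At M' = 453: x_1* = 106.3154. Change: 106.3154 − 70.8769 = 35.4385.

Δx_1* = 35.4385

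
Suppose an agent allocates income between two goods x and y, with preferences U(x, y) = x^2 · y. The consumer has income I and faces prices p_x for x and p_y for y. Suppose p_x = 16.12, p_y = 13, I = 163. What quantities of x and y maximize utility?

The MRS is 2·y/x. Set MRS = p_x/p_y.
Rearranging, p_y·y = (1/2)·p_x·x. Substituting into the budget gives p_x·x·(1 + (1/2)) = I.
Demand: x*(p_x,p_y,I) = 2/3·I/p_x and y* = 1/3·I/p_y.
At p_x=16.12, p_y=13, I=163: x* = 2/3·163/16.12 = 6.7411, y* = 4.1795.

x* = 6.7411, y* = 4.1795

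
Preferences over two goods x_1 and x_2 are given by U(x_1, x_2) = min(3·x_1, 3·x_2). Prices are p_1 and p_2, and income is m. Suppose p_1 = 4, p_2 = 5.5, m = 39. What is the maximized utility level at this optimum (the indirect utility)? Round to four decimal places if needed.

Here 3·4 + 3·5.5 = 28.5, giving x_1* = 4.1053 and x_2* = 4.1053.
Utility at the optimum: U(4.1053, 4.1053) = 12.3158.

V = 12.3158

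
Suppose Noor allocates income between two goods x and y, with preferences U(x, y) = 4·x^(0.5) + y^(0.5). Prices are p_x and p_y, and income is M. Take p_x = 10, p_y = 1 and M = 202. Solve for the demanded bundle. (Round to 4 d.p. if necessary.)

x* = 12.4308, y* = 77.6923

From the CES first-order condition, 4·(y/x)^(0.5) = p_x/p_y.
Hence y/x = ((1/4)·p_x/p_y)^(1/(0.5)), i.e. raised to the 2 power.
With the ratio pinned down, the budget gives x* = M/(p_x + p_y·(y/x)) and y* = (y/x)·x*.
Numerically y/x = 6.25, so x* = 202/(10 + 1·6.25) = 12.4308 and y* = 6.25·12.4308 = 77.6923.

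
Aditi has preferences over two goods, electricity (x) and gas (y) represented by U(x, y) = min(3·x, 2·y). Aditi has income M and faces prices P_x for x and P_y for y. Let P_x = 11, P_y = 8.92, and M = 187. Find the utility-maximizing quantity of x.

Demand: x*(P_x,P_y,M) = 2·M/(2·P_x + 3·P_y), y* = 3·M/(2·P_x + 3·P_y).
Here 2·11 + 3·8.92 = 48.76, giving x* = 7.6702.

x* = 7.6702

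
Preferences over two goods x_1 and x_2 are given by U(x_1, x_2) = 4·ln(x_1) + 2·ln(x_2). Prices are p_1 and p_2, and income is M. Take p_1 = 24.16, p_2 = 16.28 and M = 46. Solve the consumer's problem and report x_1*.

x_1* = 1.2693

MU_x_1/MU_x_2 = (4·x_2)/(2·x_1); tangency sets this equal to p_1/p_2.
So 4·p_2·x_2 = 2·p_1·x_1; combined with the budget, a share 2/3 of income goes to x_1.
Demand: x_1*(p_1,p_2,M) = 2/3·M/p_1 and x_2* = 1/3·M/p_2.
At p_1=24.16, p_2=16.28, M=46: x_1* = 2/3·46/24.16 = 1.2693.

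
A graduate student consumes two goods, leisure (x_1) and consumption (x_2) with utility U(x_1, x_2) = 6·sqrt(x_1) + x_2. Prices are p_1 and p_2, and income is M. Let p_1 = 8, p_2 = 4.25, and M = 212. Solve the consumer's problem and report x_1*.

Utility is quasi-linear in x_2; the FOC for x_1 is 3/√x_1 = p_1/p_2.
Solve: √x_1 = 3·p_2/p_1, so x_1*(p_1,p_2) = (3·p_2/p_1)², and x_2* = (M − p_1·x_1*)/p_2.
Plugging in: x_1* = (3·4.25/8)² = 2.54.

x_1* = 2.54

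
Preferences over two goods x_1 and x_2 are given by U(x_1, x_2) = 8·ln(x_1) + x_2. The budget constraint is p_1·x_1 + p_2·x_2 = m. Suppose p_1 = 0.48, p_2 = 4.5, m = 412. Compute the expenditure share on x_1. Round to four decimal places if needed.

MU_x_1 = 8/x_1, MU_x_2 = 1. Tangency: 8/x_1 = p_1/p_2.
So x_1*(p_1,p_2) = 8·p_2/p_1, independent of income; and x_2* = (m − 8·p_2)/p_2.
At the given prices: x_1* = 8·4.5/0.48 = 75, and x_2* = 83.5556.
Expenditure on x_1: 0.48·75 = 36; share = 0.0874.

share on x_1 = 0.0874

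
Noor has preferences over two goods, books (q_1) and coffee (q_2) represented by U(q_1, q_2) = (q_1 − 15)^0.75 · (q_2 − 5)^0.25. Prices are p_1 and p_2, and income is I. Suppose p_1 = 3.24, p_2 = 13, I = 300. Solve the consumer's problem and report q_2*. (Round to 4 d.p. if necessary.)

q_2* = 8.5846

After buying the subsistence bundle (15, 5), a share 0.75 of the remaining income goes to q_1: q_1* = 15 + 0.75·(I − 15p_1 − 5p_2)/p_1.
Discretionary income = 300 − 15·3.24 − 5·13 = 186.4; q_2* = 5 + 0.25·186.4/13 = 8.5846.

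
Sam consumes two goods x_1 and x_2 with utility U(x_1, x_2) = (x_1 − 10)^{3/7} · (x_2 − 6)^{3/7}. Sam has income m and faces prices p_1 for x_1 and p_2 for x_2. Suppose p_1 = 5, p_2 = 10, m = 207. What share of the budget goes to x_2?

share on x_2 = 0.5242

MRS = (x_2−6)/(x_1−10). Tangency with p_1/p_2 gives x_2−6 = (p_1/p_2)·(x_1−10).
Substituting into the budget: x_1* = 10 + 0.5·(m − 10·p_1 − 6·p_2)/p_1, and x_2* = 6 + 0.5·(…)/p_2.
Discretionary income = 207 − 10·5 − 6·10 = 97; x_1* = 10 + 0.5·97/5 = 19.7; x_2* = 6 + 0.5·97/10 = 10.85.
Expenditure on x_2: 10·10.85 = 108.5; share = 0.5242.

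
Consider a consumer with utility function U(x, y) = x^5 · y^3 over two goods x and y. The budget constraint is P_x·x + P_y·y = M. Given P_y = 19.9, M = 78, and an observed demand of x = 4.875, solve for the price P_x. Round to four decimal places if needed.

P_x = 10

The MRS is (5/3)·y/x. Set MRS = P_x/P_y.
So 5·P_y·y = 3·P_x·x; combined with the budget, a share 0.625 of income goes to x.
Demand: x*(P_x,P_y,M) = 0.625·M/P_x and y* = 0.375·M/P_y.
Set x* = 4.875 in the demand function and solve for P_x: P_x = 10.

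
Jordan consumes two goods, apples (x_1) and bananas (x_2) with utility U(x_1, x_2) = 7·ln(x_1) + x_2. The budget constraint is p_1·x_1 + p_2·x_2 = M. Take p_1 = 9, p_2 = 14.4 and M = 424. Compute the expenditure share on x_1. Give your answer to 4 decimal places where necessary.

Set MRS = p_1/p_2: (7/x_1)/1 = p_1/p_2.
So x_1*(p_1,p_2) = 7·p_2/p_1, independent of income; and x_2* = (M − 7·p_2)/p_2.
At the given prices: x_1* = 7·14.4/9 = 11.2, and x_2* = 22.4444.
Expenditure on x_1: 9·11.2 = 100.8; share = 0.2377.

share on x_1 = 0.2377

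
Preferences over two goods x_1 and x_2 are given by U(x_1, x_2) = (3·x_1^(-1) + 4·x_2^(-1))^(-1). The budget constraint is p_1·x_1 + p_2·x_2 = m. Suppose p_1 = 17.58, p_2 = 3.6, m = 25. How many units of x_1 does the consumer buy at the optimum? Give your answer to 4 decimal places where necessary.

x_1* = 0.934

With the ratio pinned down, the budget gives x_1* = m/(p_1 + p_2·(x_2/x_1)) and x_2* = (x_2/x_1)·x_1*.
Numerically x_2/x_1 = 2.551688, so x_1* = 25/(17.58 + 3.6·2.551688) = 0.934.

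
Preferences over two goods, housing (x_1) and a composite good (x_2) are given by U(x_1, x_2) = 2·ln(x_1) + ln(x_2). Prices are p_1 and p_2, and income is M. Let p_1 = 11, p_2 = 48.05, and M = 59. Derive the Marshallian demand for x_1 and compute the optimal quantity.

x_1* = 3.5758

Tangency: MRS = 2·x_2/x_1 = p_1/p_2.
Rearranging, p_2·x_2 = (1/2)·p_1·x_1. Substituting into the budget gives p_1·x_1·(1 + (1/2)) = M.
Demand: x_1*(p_1,p_2,M) = 2/3·M/p_1 and x_2* = 1/3·M/p_2.
At p_1=11, p_2=48.05, M=59: x_1* = 2/3·59/11 = 3.5758.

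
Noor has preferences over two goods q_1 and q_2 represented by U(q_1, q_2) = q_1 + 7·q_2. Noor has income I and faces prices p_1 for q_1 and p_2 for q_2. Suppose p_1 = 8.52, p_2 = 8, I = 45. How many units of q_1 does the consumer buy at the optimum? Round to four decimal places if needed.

Linear utility — the consumer picks whichever good has higher MU/price: 1/8.52 = 0.1174 vs 7/8 = 0.875.
q_2 gives more utility per dollar, so spend all income on q_2: q_2* = I/p_2, q_1* = 0.
Numerically: q_1* = 0, q_2* = 5.625.

q_1* = 0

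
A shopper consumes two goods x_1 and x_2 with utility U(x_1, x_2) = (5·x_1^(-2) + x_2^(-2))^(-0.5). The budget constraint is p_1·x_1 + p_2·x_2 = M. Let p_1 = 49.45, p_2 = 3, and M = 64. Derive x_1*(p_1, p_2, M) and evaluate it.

x_1* = 1.1871

From the CES first-order condition, 5·(x_2/x_1)^(3) = p_1/p_2.
Solve for the ratio: x_2/x_1 = [(1/5)·p_1/p_2]^(1/3).
Substitute x_2 = (x_2/x_1)·x_1 into the budget: x_1* = M/(p_1 + p_2·(x_2/x_1)).
Numerically x_2/x_1 = 1.488304, so x_1* = 64/(49.45 + 3·1.488304) = 1.1871.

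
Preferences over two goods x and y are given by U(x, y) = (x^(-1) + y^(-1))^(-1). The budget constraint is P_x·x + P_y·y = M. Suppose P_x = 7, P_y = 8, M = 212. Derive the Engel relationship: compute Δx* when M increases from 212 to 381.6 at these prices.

Δx* = 11.71

From the CES first-order condition, (y/x)^(2) = P_x/P_y.
Solve for the ratio: y/x = [P_x/P_y]^(0.5).
With the ratio pinned down, the budget gives x* = M/(P_x + P_y·(y/x)) and y* = (y/x)·x*.
Numerically y/x = 0.935414, so x* = 212/(7 + 8·0.935414) = 14.6375.
At M' = 381.6: x* = 26.3476. Change: 26.3476 − 14.6375 = 11.71.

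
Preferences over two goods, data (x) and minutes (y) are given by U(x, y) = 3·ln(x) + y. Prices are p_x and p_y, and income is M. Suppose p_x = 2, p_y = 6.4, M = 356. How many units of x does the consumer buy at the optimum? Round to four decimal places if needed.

x* = 9.6

So x*(p_x,p_y) = 3·p_y/p_x, independent of income; and y* = (M − 3·p_y)/p_y.
At the given prices: x* = 3·6.4/2 = 9.6.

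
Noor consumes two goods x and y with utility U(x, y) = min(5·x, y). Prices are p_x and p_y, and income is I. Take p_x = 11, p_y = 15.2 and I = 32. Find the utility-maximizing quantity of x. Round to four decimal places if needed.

With perfect complements, no substitution: consume in ratio x:y = 1:5.
Budget: p_x·x + p_y·5·x = I, so (p_x + 5·p_y)·x = I.
Demand: x*(p_x,p_y,I) = I/(p_x + 5·p_y), y* = 5·I/(p_x + 5·p_y).
Here 11 + 5·15.2 = 87, giving x* = 0.3678.

x* = 0.3678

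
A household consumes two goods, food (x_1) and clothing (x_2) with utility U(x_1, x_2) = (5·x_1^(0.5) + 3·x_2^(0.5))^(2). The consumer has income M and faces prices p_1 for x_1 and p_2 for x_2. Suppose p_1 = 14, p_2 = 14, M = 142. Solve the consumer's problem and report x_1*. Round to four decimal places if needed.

Numerically x_2/x_1 = 0.36, so x_1* = 142/(14 + 14·0.36) = 7.458.

x_1* = 7.458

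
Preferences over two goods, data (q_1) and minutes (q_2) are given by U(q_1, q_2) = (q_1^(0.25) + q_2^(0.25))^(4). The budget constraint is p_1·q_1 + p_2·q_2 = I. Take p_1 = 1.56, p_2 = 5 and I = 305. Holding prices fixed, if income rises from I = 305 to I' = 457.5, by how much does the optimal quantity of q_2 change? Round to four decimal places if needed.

MU_q_1 ∝ q_1^(-0.75), MU_q_2 ∝ q_2^(-0.75), so MRS = (q_2/q_1)^(0.75) = p_1/p_2.
Solve for the ratio: q_2/q_1 = [p_1/p_2]^(4/3).
Substitute q_2 = (q_2/q_1)·q_1 into the budget: q_1* = I/(p_1 + p_2·(q_2/q_1)).
Numerically q_2/q_1 = 0.211612, so q_1* = 305/(1.56 + 5·0.211612) = 116.4986 and q_2* = 0.211612·116.4986 = 24.6524.
At I' = 457.5: q_2* = 36.9787. Change: 36.9787 − 24.6524 = 12.3262.

Δq_2* = 12.3262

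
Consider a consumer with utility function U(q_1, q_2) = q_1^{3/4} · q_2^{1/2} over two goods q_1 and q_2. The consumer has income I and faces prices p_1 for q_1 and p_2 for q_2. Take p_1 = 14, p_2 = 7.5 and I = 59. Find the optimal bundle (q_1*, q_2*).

Tangency: MRS = (3/2)·q_2/q_1 = p_1/p_2.
Rearranging, p_2·q_2 = (2/3)·p_1·q_1. Substituting into the budget gives p_1·q_1·(1 + (2/3)) = I.
Demand: q_1*(p_1,p_2,I) = 0.6·I/p_1 and q_2* = 0.4·I/p_2.
At p_1=14, p_2=7.5, I=59: q_1* = 0.6·59/14 = 2.5286, q_2* = 3.1467.

q_1* = 2.5286, q_2* = 3.1467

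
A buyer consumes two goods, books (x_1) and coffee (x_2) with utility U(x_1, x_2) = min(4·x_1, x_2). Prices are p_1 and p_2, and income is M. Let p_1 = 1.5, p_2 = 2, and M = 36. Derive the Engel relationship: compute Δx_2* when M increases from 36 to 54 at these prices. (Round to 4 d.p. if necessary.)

Leontief preferences: the optimum is at the kink where x_1/1 = x_2/4, i.e. x_2 = 4·x_1.
Budget: p_1·x_1 + p_2·4·x_1 = M, so (p_1 + 4·p_2)·x_1 = M.
Demand: x_1*(p_1,p_2,M) = M/(p_1 + 4·p_2), x_2* = 4·M/(p_1 + 4·p_2).
Here 1.5 + 4·2 = 9.5, giving x_2* = 15.1579.
At M' = 54: x_2* = 22.7368. Change: 22.7368 − 15.1579 = 7.5789.

Δx_2* = 7.5789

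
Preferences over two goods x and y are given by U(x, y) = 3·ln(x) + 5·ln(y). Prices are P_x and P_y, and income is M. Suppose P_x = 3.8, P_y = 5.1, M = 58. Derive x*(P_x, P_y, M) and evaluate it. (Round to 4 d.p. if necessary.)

Tangency: MRS = (3/5)·y/x = P_x/P_y.
Rearranging, P_y·y = (5/3)·P_x·x. Substituting into the budget gives P_x·x·(1 + (5/3)) = M.
Demand: x*(P_x,P_y,M) = 0.375·M/P_x and y* = 0.625·M/P_y.
At P_x=3.8, P_y=5.1, M=58: x* = 0.375·58/3.8 = 5.7237.

x* = 5.7237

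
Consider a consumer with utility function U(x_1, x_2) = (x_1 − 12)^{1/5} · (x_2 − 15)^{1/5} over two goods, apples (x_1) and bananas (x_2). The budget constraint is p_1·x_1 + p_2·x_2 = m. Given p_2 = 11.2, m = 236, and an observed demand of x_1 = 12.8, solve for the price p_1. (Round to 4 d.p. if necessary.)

p_1 = 5

This is Cobb-Douglas in (x_1−12, x_2−15): tangency gives 0.2·p_2·(x_2−15) = 0.2·p_1·(x_1−12).
After buying the subsistence bundle (12, 15), a share 0.5 of the remaining income goes to x_1: x_1* = 12 + 0.5·(m − 12p_1 − 15p_2)/p_1.
Set x_1* = 12.8 in the demand function and solve for p_1: p_1 = 5.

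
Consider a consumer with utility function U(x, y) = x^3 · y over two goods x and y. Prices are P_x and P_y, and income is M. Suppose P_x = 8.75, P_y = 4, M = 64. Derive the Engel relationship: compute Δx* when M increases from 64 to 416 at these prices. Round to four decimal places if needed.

MU_x/MU_y = (3·y)/(x); tangency sets this equal to P_x/P_y.
So 3·P_y·y = P_x·x; combined with the budget, a share 0.75 of income goes to x.
Demand: x*(P_x,P_y,M) = 0.75·M/P_x and y* = 0.25·M/P_y.
At P_x=8.75, P_y=4, M=64: x* = 0.75·64/8.75 = 5.4857.
At M' = 416: x* = 35.6571. Change: 35.6571 − 5.4857 = 30.1714.

Δx* = 30.1714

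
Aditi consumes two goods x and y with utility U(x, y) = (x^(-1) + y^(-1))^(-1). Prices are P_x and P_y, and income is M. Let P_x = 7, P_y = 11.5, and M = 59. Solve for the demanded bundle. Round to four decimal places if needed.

x* = 3.6939, y* = 2.882

MU_x ∝ x^(-2), MU_y ∝ y^(-2), so MRS = (y/x)^(2) = P_x/P_y.
Hence y/x = (P_x/P_y)^(1/(2)), i.e. raised to the 0.5 power.
Substitute y = (y/x)·x into the budget: x* = M/(P_x + P_y·(y/x)).
Numerically y/x = 0.780189, so x* = 59/(7 + 11.5·0.780189) = 3.6939 and y* = 0.780189·3.6939 = 2.882.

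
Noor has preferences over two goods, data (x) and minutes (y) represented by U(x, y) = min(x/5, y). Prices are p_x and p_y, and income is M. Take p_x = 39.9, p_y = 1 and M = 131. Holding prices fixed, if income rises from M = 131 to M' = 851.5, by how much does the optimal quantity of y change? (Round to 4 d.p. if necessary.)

Δy* = 3.5935

Leontief preferences: the optimum is at the kink where x/5 = y/1, i.e. y = (1/5)·x.
Budget: p_x·x + p_y·(1/5)·x = M, so (5·p_x + p_y)·x = 5·M.
Demand: x*(p_x,p_y,M) = 5·M/(5·p_x + p_y), y* = M/(5·p_x + p_y).
Here 5·39.9 + 1 = 200.5, giving y* = 0.6534.
At M' = 851.5: y* = 4.2469. Change: 4.2469 − 0.6534 = 3.5935.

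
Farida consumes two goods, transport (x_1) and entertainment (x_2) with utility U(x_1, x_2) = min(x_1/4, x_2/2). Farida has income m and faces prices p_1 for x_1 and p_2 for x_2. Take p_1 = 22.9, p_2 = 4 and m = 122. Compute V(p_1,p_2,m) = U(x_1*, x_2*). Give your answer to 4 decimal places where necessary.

V = 1.2249

With perfect complements, no substitution: consume in ratio x_1:x_2 = 4:2.
Budget: p_1·x_1 + p_2·(1/2)·x_1 = m, so (4·p_1 + 2·p_2)·x_1 = 4·m.
Demand: x_1*(p_1,p_2,m) = 4·m/(4·p_1 + 2·p_2), x_2* = 2·m/(4·p_1 + 2·p_2).
Here 4·22.9 + 2·4 = 99.6, giving x_1* = 4.8996 and x_2* = 2.4498.
Utility at the optimum: U(4.8996, 2.4498) = 1.2249.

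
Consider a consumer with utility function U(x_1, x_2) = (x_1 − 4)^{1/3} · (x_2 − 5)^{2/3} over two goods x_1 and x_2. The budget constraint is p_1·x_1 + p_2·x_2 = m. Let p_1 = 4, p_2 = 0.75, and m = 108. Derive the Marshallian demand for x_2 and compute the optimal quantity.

Let x_1' = x_1−4, x_2' = x_2−5. MRS = (1/2)·x_2'/x_1' = p_1/p_2.
Substituting into the budget: x_1* = 4 + 1/3·(m − 4·p_1 − 5·p_2)/p_1, and x_2* = 5 + 2/3·(…)/p_2.
Discretionary income = 108 − 4·4 − 5·0.75 = 88.25; x_2* = 5 + 2/3·88.25/0.75 = 83.4444.

x_2* = 83.4444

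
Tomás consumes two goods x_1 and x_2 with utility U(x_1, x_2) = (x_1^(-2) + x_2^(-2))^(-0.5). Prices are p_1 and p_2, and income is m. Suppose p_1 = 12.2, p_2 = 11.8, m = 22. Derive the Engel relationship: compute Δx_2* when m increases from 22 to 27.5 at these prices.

MRS = MU_x_1/MU_x_2 = (x_2/x_1)^(3). Set equal to p_1/p_2.
Solve for the ratio: x_2/x_1 = [p_1/p_2]^(1/3).
With the ratio pinned down, the budget gives x_1* = m/(p_1 + p_2·(x_2/x_1)) and x_2* = (x_2/x_1)·x_1*.
Numerically x_2/x_1 = 1.011174, so x_1* = 22/(12.2 + 11.8·1.011174) = 0.9117 and x_2* = 1.011174·0.9117 = 0.9218.
At m' = 27.5: x_2* = 1.1523. Change: 1.1523 − 0.9218 = 0.2305.

Δx_2* = 0.2305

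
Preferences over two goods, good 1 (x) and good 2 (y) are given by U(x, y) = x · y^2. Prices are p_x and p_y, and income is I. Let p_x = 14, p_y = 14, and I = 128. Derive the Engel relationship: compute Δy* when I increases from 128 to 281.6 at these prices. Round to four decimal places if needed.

MU_x/MU_y = (y)/(2·x); tangency sets this equal to p_x/p_y.
Rearranging, p_y·y = 2·p_x·x. Substituting into the budget gives p_x·x·(1 + 2) = I.
Demand: x*(p_x,p_y,I) = 1/3·I/p_x and y* = 2/3·I/p_y.
At p_x=14, p_y=14, I=128: y* = 2/3·128/14 = 6.0952.
At I' = 281.6: y* = 13.4095. Change: 13.4095 − 6.0952 = 7.3143.

Δy* = 7.3143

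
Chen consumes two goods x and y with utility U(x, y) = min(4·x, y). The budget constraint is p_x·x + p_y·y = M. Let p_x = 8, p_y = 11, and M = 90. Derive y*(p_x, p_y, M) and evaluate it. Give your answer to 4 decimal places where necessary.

Leontief preferences: the optimum is at the kink where x/1 = y/4, i.e. y = 4·x.
Budget: p_x·x + p_y·4·x = M, so (p_x + 4·p_y)·x = M.
Demand: x*(p_x,p_y,M) = M/(p_x + 4·p_y), y* = 4·M/(p_x + 4·p_y).
Here 8 + 4·11 = 52, giving y* = 6.9231.

y* = 6.9231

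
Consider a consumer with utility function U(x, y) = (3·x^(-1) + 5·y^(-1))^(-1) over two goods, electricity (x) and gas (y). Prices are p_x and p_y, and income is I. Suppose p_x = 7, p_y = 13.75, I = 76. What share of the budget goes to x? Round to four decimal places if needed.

From the CES first-order condition, (3/5)·(y/x)^(2) = p_x/p_y.
Solve for the ratio: y/x = [(5/3)·p_x/p_y]^(0.5).
Substitute y = (y/x)·x into the budget: x* = I/(p_x + p_y·(y/x)).
Numerically y/x = 0.921132, so x* = 76/(7 + 13.75·0.921132) = 3.8646 and y* = 0.921132·3.8646 = 3.5598.
Expenditure on x: 7·3.8646 = 27.0524; share = 0.356.

share on x = 0.356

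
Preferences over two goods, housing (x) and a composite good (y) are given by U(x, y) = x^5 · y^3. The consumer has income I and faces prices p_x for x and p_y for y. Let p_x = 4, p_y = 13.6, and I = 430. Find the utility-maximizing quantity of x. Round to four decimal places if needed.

The MRS is (5/3)·y/x. Set MRS = p_x/p_y.
So 5·p_y·y = 3·p_x·x; combined with the budget, a share 0.625 of income goes to x.
Demand: x*(p_x,p_y,I) = 0.625·I/p_x and y* = 0.375·I/p_y.
At p_x=4, p_y=13.6, I=430: x* = 0.625·430/4 = 67.1875.

x* = 67.1875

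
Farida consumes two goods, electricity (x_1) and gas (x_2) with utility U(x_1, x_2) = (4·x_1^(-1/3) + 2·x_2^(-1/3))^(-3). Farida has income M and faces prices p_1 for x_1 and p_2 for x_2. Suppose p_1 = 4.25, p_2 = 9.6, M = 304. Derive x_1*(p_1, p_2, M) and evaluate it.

x_1* = 41.3716

MRS = MU_x_1/MU_x_2 = 2·(x_2/x_1)^(4/3). Set equal to p_1/p_2.
Hence x_2/x_1 = ((1/2)·p_1/p_2)^(1/(4/3)), i.e. raised to the 0.75 power.
With the ratio pinned down, the budget gives x_1* = M/(p_1 + p_2·(x_2/x_1)) and x_2* = (x_2/x_1)·x_1*.
Numerically x_2/x_1 = 0.322712, so x_1* = 304/(4.25 + 9.6·0.322712) = 41.3716.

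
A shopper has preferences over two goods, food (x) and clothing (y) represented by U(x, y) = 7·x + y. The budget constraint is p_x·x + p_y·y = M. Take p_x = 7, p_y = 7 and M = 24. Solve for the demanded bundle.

x* = 3.4286, y* = 0

Linear utility — the consumer picks whichever good has higher MU/price: 7/7 = 1 vs 1/7 = 0.1429.
x gives more utility per dollar, so spend all income on x: x* = M/p_x, y* = 0.
Numerically: x* = 3.4286, y* = 0.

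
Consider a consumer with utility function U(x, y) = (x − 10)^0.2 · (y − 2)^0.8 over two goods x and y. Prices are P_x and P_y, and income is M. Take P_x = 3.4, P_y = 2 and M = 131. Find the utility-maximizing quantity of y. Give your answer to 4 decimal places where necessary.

MRS = (1/4)·(y−2)/(x−10). Tangency with P_x/P_y gives y−2 = 4·(P_x/P_y)·(x−10).
Substituting into the budget: x* = 10 + 0.2·(M − 10·P_x − 2·P_y)/P_x, and y* = 2 + 0.8·(…)/P_y.
Discretionary income = 131 − 10·3.4 − 2·2 = 93; y* = 2 + 0.8·93/2 = 39.2.

y* = 39.2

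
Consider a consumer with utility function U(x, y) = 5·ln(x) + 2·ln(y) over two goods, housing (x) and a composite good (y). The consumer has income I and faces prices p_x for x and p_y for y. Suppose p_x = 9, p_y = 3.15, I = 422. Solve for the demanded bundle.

The MRS is (5/2)·y/x. Set MRS = p_x/p_y.
So 5·p_y·y = 2·p_x·x; combined with the budget, a share 5/7 of income goes to x.
Demand: x*(p_x,p_y,I) = 5/7·I/p_x and y* = 2/7·I/p_y.
At p_x=9, p_y=3.15, I=422: x* = 5/7·422/9 = 33.4921, y* = 38.2766.

x* = 33.4921, y* = 38.2766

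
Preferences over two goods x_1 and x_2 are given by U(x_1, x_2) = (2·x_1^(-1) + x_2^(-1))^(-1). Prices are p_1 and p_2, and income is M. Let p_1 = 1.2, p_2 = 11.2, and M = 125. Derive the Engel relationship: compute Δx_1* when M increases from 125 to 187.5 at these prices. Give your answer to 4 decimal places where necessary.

Δx_1* = 16.4808

From the CES first-order condition, 2·(x_2/x_1)^(2) = p_1/p_2.
Solve for the ratio: x_2/x_1 = [(1/2)·p_1/p_2]^(0.5).
With the ratio pinned down, the budget gives x_1* = M/(p_1 + p_2·(x_2/x_1)) and x_2* = (x_2/x_1)·x_1*.
Numerically x_2/x_1 = 0.231455, so x_1* = 125/(1.2 + 11.2·0.231455) = 32.9616.
At M' = 187.5: x_1* = 49.4423. Change: 49.4423 − 32.9616 = 16.4808.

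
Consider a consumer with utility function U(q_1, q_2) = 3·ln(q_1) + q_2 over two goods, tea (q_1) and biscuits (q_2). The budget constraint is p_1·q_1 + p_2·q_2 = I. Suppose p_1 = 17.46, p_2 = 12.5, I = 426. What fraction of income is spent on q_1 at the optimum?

So q_1*(p_1,p_2) = 3·p_2/p_1, independent of income; and q_2* = (I − 3·p_2)/p_2.
At the given prices: q_1* = 3·12.5/17.46 = 2.1478, and q_2* = 31.08.
Expenditure on q_1: 17.46·2.1478 = 37.5; share = 0.088.

share on q_1 = 0.088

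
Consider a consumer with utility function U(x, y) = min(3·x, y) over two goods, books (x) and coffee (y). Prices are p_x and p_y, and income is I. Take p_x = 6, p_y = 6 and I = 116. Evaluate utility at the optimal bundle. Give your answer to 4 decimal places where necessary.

Leontief preferences: the optimum is at the kink where x/1 = y/3, i.e. y = 3·x.
Budget: p_x·x + p_y·3·x = I, so (p_x + 3·p_y)·x = I.
Demand: x*(p_x,p_y,I) = I/(p_x + 3·p_y), y* = 3·I/(p_x + 3·p_y).
Here 6 + 3·6 = 24, giving x* = 4.8333 and y* = 14.5.
Utility at the optimum: U(4.8333, 14.5) = 14.5.

V = 14.5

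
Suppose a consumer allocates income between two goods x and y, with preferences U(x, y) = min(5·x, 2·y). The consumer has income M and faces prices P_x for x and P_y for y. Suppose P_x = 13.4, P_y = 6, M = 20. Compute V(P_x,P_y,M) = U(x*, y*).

V = 3.5211

Leontief preferences: the optimum is at the kink where x/2 = y/5, i.e. y = (5/2)·x.
Budget: P_x·x + P_y·(5/2)·x = M, so (2·P_x + 5·P_y)·x = 2·M.
Demand: x*(P_x,P_y,M) = 2·M/(2·P_x + 5·P_y), y* = 5·M/(2·P_x + 5·P_y).
Here 2·13.4 + 5·6 = 56.8, giving x* = 0.7042 and y* = 1.7606.
Utility at the optimum: U(0.7042, 1.7606) = 3.5211.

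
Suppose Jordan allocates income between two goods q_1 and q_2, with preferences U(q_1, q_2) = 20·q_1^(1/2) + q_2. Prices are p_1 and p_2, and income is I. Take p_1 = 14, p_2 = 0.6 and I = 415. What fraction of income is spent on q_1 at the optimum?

Set MRS = p_1/p_2: 10·q_1^(−1/2) = p_1/p_2.
Solve: √q_1 = 10·p_2/p_1, so q_1*(p_1,p_2) = (10·p_2/p_1)², and q_2* = (I − p_1·q_1*)/p_2.
Plugging in: q_1* = (10·0.6/14)² = 0.1837, q_2* = 687.381.
Expenditure on q_1: 14·0.1837 = 2.5714; share = 0.0062.

share on q_1 = 0.0062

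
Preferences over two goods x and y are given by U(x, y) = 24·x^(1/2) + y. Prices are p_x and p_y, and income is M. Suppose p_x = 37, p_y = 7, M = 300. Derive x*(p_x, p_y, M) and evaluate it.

Set MRS = p_x/p_y: 12·x^(−1/2) = p_x/p_y.
Solve: √x = 12·p_y/p_x, so x*(p_x,p_y) = (12·p_y/p_x)², and y* = (M − p_x·x*)/p_y.
Plugging in: x* = (12·7/37)² = 5.1541.

x* = 5.1541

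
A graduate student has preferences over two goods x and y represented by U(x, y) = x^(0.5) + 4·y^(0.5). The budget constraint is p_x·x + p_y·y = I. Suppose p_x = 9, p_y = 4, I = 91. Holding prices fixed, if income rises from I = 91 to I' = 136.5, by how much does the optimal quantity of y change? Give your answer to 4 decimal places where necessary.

MU_x ∝ x^(-0.5), MU_y ∝ 4·y^(-0.5), so MRS = (1/4)·(y/x)^(0.5) = p_x/p_y.
Solve for the ratio: y/x = [4·p_x/p_y]^(2).
With the ratio pinned down, the budget gives x* = I/(p_x + p_y·(y/x)) and y* = (y/x)·x*.
Numerically y/x = 81, so x* = 91/(9 + 4·81) = 0.2733 and y* = 81·0.2733 = 22.1351.
At I' = 136.5: y* = 33.2027. Change: 33.2027 − 22.1351 = 11.0676.

Δy* = 11.0676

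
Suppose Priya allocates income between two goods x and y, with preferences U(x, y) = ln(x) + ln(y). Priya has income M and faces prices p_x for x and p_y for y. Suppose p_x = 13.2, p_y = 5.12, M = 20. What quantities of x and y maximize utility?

x* = 0.7576, y* = 1.9531

MU_x/MU_y = (y)/(x); tangency sets this equal to p_x/p_y.
Rearranging, p_y·y = p_x·x. Substituting into the budget gives p_x·x·(1 + 1) = M.
Demand: x*(p_x,p_y,M) = 0.5·M/p_x and y* = 0.5·M/p_y.
At p_x=13.2, p_y=5.12, M=20: x* = 0.5·20/13.2 = 0.7576, y* = 1.9531.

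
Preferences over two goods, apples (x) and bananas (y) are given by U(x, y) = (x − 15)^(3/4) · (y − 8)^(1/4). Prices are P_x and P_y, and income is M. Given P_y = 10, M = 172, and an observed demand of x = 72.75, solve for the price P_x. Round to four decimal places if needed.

Let x' = x−15, y' = y−8. MRS = 3·y'/x' = P_x/P_y.
Substituting into the budget: x* = 15 + 0.75·(M − 15·P_x − 8·P_y)/P_x, and y* = 8 + 0.25·(…)/P_y.
Set x* = 72.75 in the demand function and solve for P_x: P_x = 1.

P_x = 1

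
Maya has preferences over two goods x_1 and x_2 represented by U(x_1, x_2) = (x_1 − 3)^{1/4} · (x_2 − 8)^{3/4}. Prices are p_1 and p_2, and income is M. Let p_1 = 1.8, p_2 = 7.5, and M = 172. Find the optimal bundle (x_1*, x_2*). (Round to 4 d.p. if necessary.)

This is Cobb-Douglas in (x_1−3, x_2−8): tangency gives 0.25·p_2·(x_2−8) = 0.75·p_1·(x_1−3).
After buying the subsistence bundle (3, 8), a share 0.25 of the remaining income goes to x_1: x_1* = 3 + 0.25·(M − 3p_1 − 8p_2)/p_1.
Discretionary income = 172 − 3·1.8 − 8·7.5 = 106.6; x_1* = 3 + 0.25·106.6/1.8 = 17.8056; x_2* = 8 + 0.75·106.6/7.5 = 18.66.

x_1* = 17.8056, x_2* = 18.66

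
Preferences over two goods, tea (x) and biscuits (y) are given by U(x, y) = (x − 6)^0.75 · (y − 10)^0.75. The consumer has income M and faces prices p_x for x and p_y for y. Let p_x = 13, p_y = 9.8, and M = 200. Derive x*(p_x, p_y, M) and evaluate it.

x* = 6.9231

Let x' = x−6, y' = y−10. MRS = y'/x' = p_x/p_y.
After buying the subsistence bundle (6, 10), a share 0.5 of the remaining income goes to x: x* = 6 + 0.5·(M − 6p_x − 10p_y)/p_x.
Discretionary income = 200 − 6·13 − 10·9.8 = 24; x* = 6 + 0.5·24/13 = 6.9231.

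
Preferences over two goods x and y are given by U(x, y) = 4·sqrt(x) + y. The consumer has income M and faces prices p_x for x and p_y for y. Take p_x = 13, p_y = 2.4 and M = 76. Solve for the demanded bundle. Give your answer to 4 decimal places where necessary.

x* = 0.1363, y* = 30.9282

Utility is quasi-linear in y; the FOC for x is 2/√x = p_x/p_y.
Solve: √x = 2·p_y/p_x, so x*(p_x,p_y) = (2·p_y/p_x)², and y* = (M − p_x·x*)/p_y.
Plugging in: x* = (2·2.4/13)² = 0.1363, y* = 30.9282.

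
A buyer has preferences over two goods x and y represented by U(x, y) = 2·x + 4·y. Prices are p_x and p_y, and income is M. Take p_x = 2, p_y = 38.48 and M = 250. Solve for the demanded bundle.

Perfect substitutes: compare marginal utility per dollar. 2/p_x vs 4/p_y → 1 vs 0.104.
x gives more utility per dollar, so spend all income on x: x* = M/p_x, y* = 0.
Numerically: x* = 125, y* = 0.

x* = 125, y* = 0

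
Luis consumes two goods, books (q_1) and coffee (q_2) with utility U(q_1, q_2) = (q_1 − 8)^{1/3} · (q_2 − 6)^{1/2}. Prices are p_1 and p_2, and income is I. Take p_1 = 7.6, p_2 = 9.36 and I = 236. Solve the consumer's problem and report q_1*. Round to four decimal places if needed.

Substituting into the budget: q_1* = 8 + 0.4·(I − 8·p_1 − 6·p_2)/p_1, and q_2* = 6 + 0.6·(…)/p_2.
Discretionary income = 236 − 8·7.6 − 6·9.36 = 119.04; q_1* = 8 + 0.4·119.04/7.6 = 14.2653.

q_1* = 14.2653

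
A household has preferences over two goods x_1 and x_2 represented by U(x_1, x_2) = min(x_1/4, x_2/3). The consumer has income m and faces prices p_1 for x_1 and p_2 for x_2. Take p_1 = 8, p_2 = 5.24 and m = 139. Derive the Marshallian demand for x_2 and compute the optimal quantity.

With perfect complements, no substitution: consume in ratio x_1:x_2 = 4:3.
Budget: p_1·x_1 + p_2·(3/4)·x_1 = m, so (4·p_1 + 3·p_2)·x_1 = 4·m.
Demand: x_1*(p_1,p_2,m) = 4·m/(4·p_1 + 3·p_2), x_2* = 3·m/(4·p_1 + 3·p_2).
Here 4·8 + 3·5.24 = 47.72, giving x_2* = 8.7385.

x_2* = 8.7385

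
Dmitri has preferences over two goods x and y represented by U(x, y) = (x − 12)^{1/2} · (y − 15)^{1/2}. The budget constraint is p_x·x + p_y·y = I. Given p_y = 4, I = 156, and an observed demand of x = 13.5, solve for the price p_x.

Let x' = x−12, y' = y−15. MRS = y'/x' = p_x/p_y.
Substituting into the budget: x* = 12 + 0.5·(I − 12·p_x − 15·p_y)/p_x, and y* = 15 + 0.5·(…)/p_y.
Set x* = 13.5 in the demand function and solve for p_x: p_x = 6.4.

p_x = 6.4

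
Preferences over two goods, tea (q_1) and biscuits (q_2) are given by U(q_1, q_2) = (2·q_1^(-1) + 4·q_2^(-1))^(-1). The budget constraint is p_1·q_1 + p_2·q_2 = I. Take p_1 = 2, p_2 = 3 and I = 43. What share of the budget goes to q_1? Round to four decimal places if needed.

share on q_1 = 0.366

From the CES first-order condition, (1/2)·(q_2/q_1)^(2) = p_1/p_2.
Solve for the ratio: q_2/q_1 = [2·p_1/p_2]^(0.5).
Substitute q_2 = (q_2/q_1)·q_1 into the budget: q_1* = I/(p_1 + p_2·(q_2/q_1)).
Numerically q_2/q_1 = 1.154701, so q_1* = 43/(2 + 3·1.154701) = 7.8695 and q_2* = 1.154701·7.8695 = 9.087.
Expenditure on q_1: 2·7.8695 = 15.7391; share = 0.366.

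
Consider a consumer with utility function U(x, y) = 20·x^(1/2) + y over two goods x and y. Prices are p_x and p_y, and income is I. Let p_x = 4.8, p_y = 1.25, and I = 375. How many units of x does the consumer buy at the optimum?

Thus x* = (10·p_y/p_x)² — independent of I — with the rest of income spent on y.
Plugging in: x* = (10·1.25/4.8)² = 6.7817.

x* = 6.7817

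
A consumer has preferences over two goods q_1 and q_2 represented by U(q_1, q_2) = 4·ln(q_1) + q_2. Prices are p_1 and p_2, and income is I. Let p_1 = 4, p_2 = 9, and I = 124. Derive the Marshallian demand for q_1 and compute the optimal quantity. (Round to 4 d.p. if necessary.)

So q_1*(p_1,p_2) = 4·p_2/p_1, independent of income; and q_2* = (I − 4·p_2)/p_2.
At the given prices: q_1* = 4·9/4 = 9.

q_1* = 9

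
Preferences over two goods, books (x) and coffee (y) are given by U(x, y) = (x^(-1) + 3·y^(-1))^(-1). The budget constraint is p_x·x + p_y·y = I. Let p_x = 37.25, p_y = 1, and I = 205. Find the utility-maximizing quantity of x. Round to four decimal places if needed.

x* = 4.2868

From the CES first-order condition, (1/3)·(y/x)^(2) = p_x/p_y.
Solve for the ratio: y/x = [3·p_x/p_y]^(0.5).
Substitute y = (y/x)·x into the budget: x* = I/(p_x + p_y·(y/x)).
Numerically y/x = 10.571187, so x* = 205/(37.25 + 1·10.571187) = 4.2868.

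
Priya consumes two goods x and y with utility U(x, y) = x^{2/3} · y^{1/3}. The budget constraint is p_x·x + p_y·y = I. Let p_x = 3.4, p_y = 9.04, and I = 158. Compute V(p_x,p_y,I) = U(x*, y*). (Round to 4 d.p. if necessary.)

V = 17.7493

MU_x/MU_y = (2/3·y)/(1/3·x); tangency sets this equal to p_x/p_y.
So 2/3·p_y·y = 1/3·p_x·x; combined with the budget, a share 2/3 of income goes to x.
Demand: x*(p_x,p_y,I) = 2/3·I/p_x and y* = 1/3·I/p_y.
At p_x=3.4, p_y=9.04, I=158: x* = 2/3·158/3.4 = 30.9804, y* = 5.826.
Utility at the optimum: U(30.9804, 5.826) = 17.7493.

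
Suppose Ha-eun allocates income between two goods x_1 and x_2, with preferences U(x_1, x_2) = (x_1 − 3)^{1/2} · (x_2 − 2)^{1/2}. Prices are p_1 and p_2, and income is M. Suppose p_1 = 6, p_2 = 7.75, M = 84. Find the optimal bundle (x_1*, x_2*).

x_1* = 7.2083, x_2* = 5.2581

MRS = (x_2−2)/(x_1−3). Tangency with p_1/p_2 gives x_2−2 = (p_1/p_2)·(x_1−3).
After buying the subsistence bundle (3, 2), a share 0.5 of the remaining income goes to x_1: x_1* = 3 + 0.5·(M − 3p_1 − 2p_2)/p_1.
Discretionary income = 84 − 3·6 − 2·7.75 = 50.5; x_1* = 3 + 0.5·50.5/6 = 7.2083; x_2* = 2 + 0.5·50.5/7.75 = 5.2581.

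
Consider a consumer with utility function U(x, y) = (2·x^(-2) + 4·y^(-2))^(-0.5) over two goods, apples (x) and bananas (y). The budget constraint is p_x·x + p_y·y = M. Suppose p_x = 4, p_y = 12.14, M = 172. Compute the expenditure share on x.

From the CES first-order condition, (1/2)·(y/x)^(3) = p_x/p_y.
Solve for the ratio: y/x = [2·p_x/p_y]^(1/3).
Substitute y = (y/x)·x into the budget: x* = M/(p_x + p_y·(y/x)).
Numerically y/x = 0.870209, so x* = 172/(4 + 12.14·0.870209) = 11.8097 and y* = 0.870209·11.8097 = 10.2769.
Expenditure on x: 4·11.8097 = 47.2387; share = 0.2746.

share on x = 0.2746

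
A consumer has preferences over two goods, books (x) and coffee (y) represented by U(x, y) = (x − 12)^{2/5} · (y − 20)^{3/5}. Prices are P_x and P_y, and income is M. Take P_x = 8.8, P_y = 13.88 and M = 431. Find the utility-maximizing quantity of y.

y* = 22.0663

MRS = (2/3)·(y−20)/(x−12). Tangency with P_x/P_y gives y−20 = (3/2)·(P_x/P_y)·(x−12).
Substituting into the budget: x* = 12 + 0.4·(M − 12·P_x − 20·P_y)/P_x, and y* = 20 + 0.6·(…)/P_y.
Discretionary income = 431 − 12·8.8 − 20·13.88 = 47.8; y* = 20 + 0.6·47.8/13.88 = 22.0663.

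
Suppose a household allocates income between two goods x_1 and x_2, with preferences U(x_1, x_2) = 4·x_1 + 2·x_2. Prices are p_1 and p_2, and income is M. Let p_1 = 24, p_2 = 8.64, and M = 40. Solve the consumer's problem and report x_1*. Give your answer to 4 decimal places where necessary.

x_1* = 0

Numerically: x_1* = 0, x_2* = 4.6296.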